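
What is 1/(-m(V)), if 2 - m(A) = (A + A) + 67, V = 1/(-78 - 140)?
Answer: 109/7084 ≈ 0.015387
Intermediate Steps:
V = -1/218 (V = 1/(-218) = -1/218 ≈ -0.0045872)
m(A) = -65 - 2*A (m(A) = 2 - ((A + A) + 67) = 2 - (2*A + 67) = 2 - (67 + 2*A) = 2 + (-67 - 2*A) = -65 - 2*A)
1/(-m(V)) = 1/(-(-65 - 2*(-1/218))) = 1/(-(-65 + 1/109)) = 1/(-1*(-7084/109)) = 1/(7084/109) = 109/7084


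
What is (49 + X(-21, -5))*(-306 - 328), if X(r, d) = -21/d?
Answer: -168644/5 ≈ -33729.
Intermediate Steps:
(49 + X(-21, -5))*(-306 - 328) = (49 - 21/(-5))*(-306 - 328) = (49 - 21*(-⅕))*(-634) = (49 + 21/5)*(-634) = (266/5)*(-634) = -168644/5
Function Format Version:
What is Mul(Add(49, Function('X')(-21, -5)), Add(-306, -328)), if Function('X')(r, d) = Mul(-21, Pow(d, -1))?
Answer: Rational(-168644, 5) ≈ -33729.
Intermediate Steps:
Mul(Add(49, Function('X')(-21, -5)), Add(-306, -328)) = Mul(Add(49, Mul(-21, Pow(-5, -1))), Add(-306, -328)) = Mul(Add(49, Mul(-21, Rational(-1, 5))), -634) = Mul(Add(49, Rational(21, 5)), -634) = Mul(Rational(266, 5), -634) = Rational(-168644, 5)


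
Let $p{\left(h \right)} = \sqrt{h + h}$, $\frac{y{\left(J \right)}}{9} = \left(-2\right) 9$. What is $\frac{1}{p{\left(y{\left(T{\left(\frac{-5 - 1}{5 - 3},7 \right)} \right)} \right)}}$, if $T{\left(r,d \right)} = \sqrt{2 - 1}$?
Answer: $- \frac{i}{18} \approx - 0.055556 i$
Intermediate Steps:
$T{\left(r,d \right)} = 1$ ($T{\left(r,d \right)} = \sqrt{1} = 1$)
$y{\left(J \right)} = -162$ ($y{\left(J \right)} = 9 \left(\left(-2\right) 9\right) = 9 \left(-18\right) = -162$)
$p{\left(h \right)} = \sqrt{2} \sqrt{h}$ ($p{\left(h \right)} = \sqrt{2 h} = \sqrt{2} \sqrt{h}$)
$\frac{1}{p{\left(y{\left(T{\left(\frac{-5 - 1}{5 - 3},7 \right)} \right)} \right)}} = \frac{1}{\sqrt{2} \sqrt{-162}} = \frac{1}{\sqrt{2} \cdot 9 i \sqrt{2}} = \frac{1}{18 i} = - \frac{i}{18}$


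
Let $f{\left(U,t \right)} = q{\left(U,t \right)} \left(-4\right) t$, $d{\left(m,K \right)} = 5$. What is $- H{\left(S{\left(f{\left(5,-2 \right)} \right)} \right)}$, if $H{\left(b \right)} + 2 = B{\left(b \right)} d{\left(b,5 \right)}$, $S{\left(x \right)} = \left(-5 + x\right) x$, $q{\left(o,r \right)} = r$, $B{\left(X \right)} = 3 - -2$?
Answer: $-23$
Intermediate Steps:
$B{\left(X \right)} = 5$ ($B{\left(X \right)} = 3 + 2 = 5$)
$f{\left(U,t \right)} = - 4 t^{2}$ ($f{\left(U,t \right)} = t \left(-4\right) t = - 4 t t = - 4 t^{2}$)
$S{\left(x \right)} = x \left(-5 + x\right)$
$H{\left(b \right)} = 23$ ($H{\left(b \right)} = -2 + 5 \cdot 5 = -2 + 25 = 23$)
$- H{\left(S{\left(f{\left(5,-2 \right)} \right)} \right)} = \left(-1\right) 23 = -23$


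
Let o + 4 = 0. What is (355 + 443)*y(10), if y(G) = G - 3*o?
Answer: 17556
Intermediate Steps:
o = -4 (o = -4 + 0 = -4)
y(G) = 12 + G (y(G) = G - 3*(-4) = G + 12 = 12 + G)
(355 + 443)*y(10) = (355 + 443)*(12 + 10) = 798*22 = 17556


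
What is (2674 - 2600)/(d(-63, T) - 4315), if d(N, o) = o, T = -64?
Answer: -74/4379 ≈ -0.016899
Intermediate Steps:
(2674 - 2600)/(d(-63, T) - 4315) = (2674 - 2600)/(-64 - 4315) = 74/(-4379) = 74*(-1/4379) = -74/4379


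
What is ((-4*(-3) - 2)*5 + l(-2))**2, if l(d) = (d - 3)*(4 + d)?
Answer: 1600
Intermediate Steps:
l(d) = (-3 + d)*(4 + d)
((-4*(-3) - 2)*5 + l(-2))**2 = ((-4*(-3) - 2)*5 + (-12 - 2 + (-2)**2))**2 = ((12 - 2)*5 + (-12 - 2 + 4))**2 = (10*5 - 10)**2 = (50 - 10)**2 = 40**2 = 1600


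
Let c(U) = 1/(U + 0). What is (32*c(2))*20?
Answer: 320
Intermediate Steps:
c(U) = 1/U
(32*c(2))*20 = (32/2)*20 = (32*(½))*20 = 16*20 = 320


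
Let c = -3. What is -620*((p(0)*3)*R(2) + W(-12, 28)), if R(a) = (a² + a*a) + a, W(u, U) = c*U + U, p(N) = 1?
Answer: 16120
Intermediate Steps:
W(u, U) = -2*U (W(u, U) = -3*U + U = -2*U)
R(a) = a + 2*a² (R(a) = (a² + a²) + a = 2*a² + a = a + 2*a²)
-620*((p(0)*3)*R(2) + W(-12, 28)) = -620*((1*3)*(2*(1 + 2*2)) - 2*28) = -620*(3*(2*(1 + 4)) - 56) = -620*(3*(2*5) - 56) = -620*(3*10 - 56) = -620*(30 - 56) = -620*(-26) = 16120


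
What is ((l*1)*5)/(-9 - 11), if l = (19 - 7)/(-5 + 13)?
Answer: -3/8 ≈ -0.37500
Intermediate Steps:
l = 3/2 (l = 12/8 = 12*(⅛) = 3/2 ≈ 1.5000)
((l*1)*5)/(-9 - 11) = (((3/2)*1)*5)/(-9 - 11) = ((3/2)*5)/(-20) = -1/20*15/2 = -3/8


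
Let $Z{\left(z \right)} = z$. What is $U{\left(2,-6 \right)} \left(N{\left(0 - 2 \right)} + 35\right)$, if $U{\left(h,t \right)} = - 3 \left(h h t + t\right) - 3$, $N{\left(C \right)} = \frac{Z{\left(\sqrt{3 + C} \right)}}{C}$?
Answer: $\frac{6003}{2} \approx 3001.5$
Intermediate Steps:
$N{\left(C \right)} = \frac{\sqrt{3 + C}}{C}$
$U{\left(h,t \right)} = -3 - 3 t - 3 t h^{2}$ ($U{\left(h,t \right)} = - 3 \left(h^{2} t + t\right) - 3 = - 3 \left(t h^{2} + t\right) - 3 = - 3 \left(t + t h^{2}\right) - 3 = \left(- 3 t - 3 t h^{2}\right) - 3 = -3 - 3 t - 3 t h^{2}$)
$U{\left(2,-6 \right)} \left(N{\left(0 - 2 \right)} + 35\right) = \left(-3 - -18 - - 18 \cdot 2^{2}\right) \left(\frac{\sqrt{3 + \left(0 - 2\right)}}{0 - 2} + 35\right) = \left(-3 + 18 - \left(-18\right) 4\right) \left(\frac{\sqrt{3 - 2}}{-2} + 35\right) = \left(-3 + 18 + 72\right) \left(- \frac{\sqrt{1}}{2} + 35\right) = 87 \left(\left(- \frac{1}{2}\right) 1 + 35\right) = 87 \left(- \frac{1}{2} + 35\right) = 87 \cdot \frac{69}{2} = \frac{6003}{2}$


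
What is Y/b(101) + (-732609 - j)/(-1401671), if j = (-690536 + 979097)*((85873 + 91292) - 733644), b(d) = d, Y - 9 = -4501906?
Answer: -22528496284997/141568771 ≈ -1.5913e+5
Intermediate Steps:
Y = -4501897 (Y = 9 - 4501906 = -4501897)
j = -160578136719 (j = 288561*(177165 - 733644) = 288561*(-556479) = -160578136719)
Y/b(101) + (-732609 - j)/(-1401671) = -4501897/101 + (-732609 - 1*(-160578136719))/(-1401671) = -4501897*1/101 + (-732609 + 160578136719)*(-1/1401671) = -4501897/101 + 160577404110*(-1/1401671) = -4501897/101 - 160577404110/1401671 = -22528496284997/141568771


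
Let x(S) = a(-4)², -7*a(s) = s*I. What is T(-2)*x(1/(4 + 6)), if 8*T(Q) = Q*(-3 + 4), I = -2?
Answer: -16/49 ≈ -0.32653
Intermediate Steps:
T(Q) = Q/8 (T(Q) = (Q*(-3 + 4))/8 = (Q*1)/8 = Q/8)
a(s) = 2*s/7 (a(s) = -s*(-2)/7 = -(-2)*s/7 = 2*s/7)
x(S) = 64/49 (x(S) = ((2/7)*(-4))² = (-8/7)² = 64/49)
T(-2)*x(1/(4 + 6)) = ((⅛)*(-2))*(64/49) = -¼*64/49 = -16/49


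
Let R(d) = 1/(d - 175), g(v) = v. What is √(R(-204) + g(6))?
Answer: √861467/379 ≈ 2.4490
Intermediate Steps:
R(d) = 1/(-175 + d)
√(R(-204) + g(6)) = √(1/(-175 - 204) + 6) = √(1/(-379) + 6) = √(-1/379 + 6) = √(2273/379) = √861467/379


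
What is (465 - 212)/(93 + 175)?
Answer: 253/268 ≈ 0.94403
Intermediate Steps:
(465 - 212)/(93 + 175) = 253/268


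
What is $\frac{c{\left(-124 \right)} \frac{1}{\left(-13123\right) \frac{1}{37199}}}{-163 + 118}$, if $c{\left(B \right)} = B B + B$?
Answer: $\frac{189119716}{196845} \approx 960.75$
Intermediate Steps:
$c{\left(B \right)} = B + B^{2}$ ($c{\left(B \right)} = B^{2} + B = B + B^{2}$)
$\frac{c{\left(-124 \right)} \frac{1}{\left(-13123\right) \frac{1}{37199}}}{-163 + 118} = \frac{- 124 \left(1 - 124\right) \frac{1}{\left(-13123\right) \frac{1}{37199}}}{-163 + 118} = \frac{\left(-124\right) \left(-123\right) \frac{1}{\left(-13123\right) \frac{1}{37199}}}{-45} = - \frac{15252 \frac{1}{- \frac{13123}{37199}}}{45} = - \frac{15252 \left(- \frac{37199}{13123}\right)}{45} = \left(- \frac{1}{45}\right) \left(- \frac{567359148}{13123}\right) = \frac{189119716}{196845}$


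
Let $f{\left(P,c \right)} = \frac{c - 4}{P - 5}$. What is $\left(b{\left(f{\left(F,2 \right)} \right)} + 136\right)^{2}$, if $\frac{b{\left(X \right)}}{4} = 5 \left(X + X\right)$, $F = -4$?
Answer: $\frac{1700416}{81} \approx 20993.0$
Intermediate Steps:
$f{\left(P,c \right)} = \frac{-4 + c}{-5 + P}$
$b{\left(X \right)} = 40 X$ ($b{\left(X \right)} = 4 \cdot 5 \left(X + X\right) = 4 \cdot 5 \cdot 2 X = 4 \cdot 10 X = 40 X$)
$\left(b{\left(f{\left(F,2 \right)} \right)} + 136\right)^{2} = \left(40 \frac{-4 + 2}{-5 - 4} + 136\right)^{2} = \left(40 \frac{1}{-9} \left(-2\right) + 136\right)^{2} = \left(40 \left(\left(- \frac{1}{9}\right) \left(-2\right)\right) + 136\right)^{2} = \left(40 \cdot \frac{2}{9} + 136\right)^{2} = \left(\frac{80}{9} + 136\right)^{2} = \left(\frac{1304}{9}\right)^{2} = \frac{1700416}{81}$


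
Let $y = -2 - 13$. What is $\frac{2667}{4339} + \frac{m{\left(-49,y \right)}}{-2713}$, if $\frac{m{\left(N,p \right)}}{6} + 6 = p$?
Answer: $\frac{7782285}{11771707} \approx 0.6611$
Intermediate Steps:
$y = -15$ ($y = -2 - 13 = -15$)
$m{\left(N,p \right)} = -36 + 6 p$
$\frac{2667}{4339} + \frac{m{\left(-49,y \right)}}{-2713} = \frac{2667}{4339} + \frac{-36 + 6 \left(-15\right)}{-2713} = 2667 \cdot \frac{1}{4339} + \left(-36 - 90\right) \left(- \frac{1}{2713}\right) = \frac{2667}{4339} - - \frac{126}{2713} = \frac{2667}{4339} + \frac{126}{2713} = \frac{7782285}{11771707}$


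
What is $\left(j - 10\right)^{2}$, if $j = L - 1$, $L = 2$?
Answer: $81$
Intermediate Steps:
$j = 1$ ($j = 2 - 1 = 1$)
$\left(j - 10\right)^{2} = \left(1 - 10\right)^{2} = \left(-9\right)^{2} = 81$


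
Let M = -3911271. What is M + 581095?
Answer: -3330176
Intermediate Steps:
M + 581095 = -3911271 + 581095 = -3330176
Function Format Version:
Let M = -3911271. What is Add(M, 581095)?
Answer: -3330176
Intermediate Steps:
Add(M, 581095) = Add(-3911271, 581095) = -3330176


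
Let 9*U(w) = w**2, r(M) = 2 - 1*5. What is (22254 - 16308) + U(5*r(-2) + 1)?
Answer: 53710/9 ≈ 5967.8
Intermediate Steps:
r(M) = -3 (r(M) = 2 - 5 = -3)
U(w) = w**2/9
(22254 - 16308) + U(5*r(-2) + 1) = (22254 - 16308) + (5*(-3) + 1)**2/9 = 5946 + (-15 + 1)**2/9 = 5946 + (1/9)*(-14)**2 = 5946 + (1/9)*196 = 5946 + 196/9 = 53710/9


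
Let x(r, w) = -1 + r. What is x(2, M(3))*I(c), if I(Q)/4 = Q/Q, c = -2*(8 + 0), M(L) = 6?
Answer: 4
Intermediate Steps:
c = -16 (c = -2*8 = -16)
I(Q) = 4 (I(Q) = 4*(Q/Q) = 4*1 = 4)
x(2, M(3))*I(c) = (-1 + 2)*4 = 1*4 = 4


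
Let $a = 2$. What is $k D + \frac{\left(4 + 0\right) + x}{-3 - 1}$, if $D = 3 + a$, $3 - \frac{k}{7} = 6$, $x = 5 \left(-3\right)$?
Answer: $- \frac{409}{4} \approx -102.25$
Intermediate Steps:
$x = -15$
$k = -21$ ($k = 21 - 42 = -21$)
$D = 5$ ($D = 3 + 2 = 5$)
$k D + \frac{\left(4 + 0\right) + x}{-3 - 1} = \left(-21\right) 5 + \frac{\left(4 + 0\right) - 15}{-3 - 1} = -105 + \frac{4 - 15}{-4} = -105 - - \frac{11}{4} = -105 + \frac{11}{4} = - \frac{409}{4}$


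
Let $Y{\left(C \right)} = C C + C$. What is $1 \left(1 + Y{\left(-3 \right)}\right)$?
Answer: $7$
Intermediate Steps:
$Y{\left(C \right)} = C + C^{2}$ ($Y{\left(C \right)} = C^{2} + C = C + C^{2}$)
$1 \left(1 + Y{\left(-3 \right)}\right) = 1 \left(1 - 3 \left(1 - 3\right)\right) = 1 \left(1 - -6\right) = 1 \left(1 + 6\right) = 1 \cdot 7 = 7$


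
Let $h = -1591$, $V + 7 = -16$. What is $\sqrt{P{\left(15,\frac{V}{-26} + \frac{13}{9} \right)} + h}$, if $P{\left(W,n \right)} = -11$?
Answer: $3 i \sqrt{178} \approx 40.025 i$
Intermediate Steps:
$V = -23$ ($V = -7 - 16 = -23$)
$\sqrt{P{\left(15,\frac{V}{-26} + \frac{13}{9} \right)} + h} = \sqrt{-11 - 1591} = \sqrt{-1602} = 3 i \sqrt{178}$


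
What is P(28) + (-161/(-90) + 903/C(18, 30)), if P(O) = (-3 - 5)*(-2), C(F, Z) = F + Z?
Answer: 26353/720 ≈ 36.601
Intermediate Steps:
P(O) = 16 (P(O) = -8*(-2) = 16)
P(28) + (-161/(-90) + 903/C(18, 30)) = 16 + (-161/(-90) + 903/(18 + 30)) = 16 + (-161*(-1/90) + 903/48) = 16 + (161/90 + 903*(1/48)) = 16 + (161/90 + 301/16) = 16 + 14833/720 = 26353/720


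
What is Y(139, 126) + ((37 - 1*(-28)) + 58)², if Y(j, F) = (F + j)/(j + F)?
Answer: 15130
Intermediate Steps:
Y(j, F) = 1 (Y(j, F) = (F + j)/(F + j) = 1)
Y(139, 126) + ((37 - 1*(-28)) + 58)² = 1 + ((37 - 1*(-28)) + 58)² = 1 + ((37 + 28) + 58)² = 1 + (65 + 58)² = 1 + 123² = 1 + 15129 = 15130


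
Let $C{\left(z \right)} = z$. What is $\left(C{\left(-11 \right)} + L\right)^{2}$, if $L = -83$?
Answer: $8836$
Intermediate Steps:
$\left(C{\left(-11 \right)} + L\right)^{2} = \left(-11 - 83\right)^{2} = \left(-94\right)^{2} = 8836$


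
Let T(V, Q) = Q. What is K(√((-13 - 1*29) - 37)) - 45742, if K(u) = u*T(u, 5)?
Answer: -45742 + 5*I*√79 ≈ -45742.0 + 44.441*I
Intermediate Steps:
K(u) = 5*u (K(u) = u*5 = 5*u)
K(√((-13 - 1*29) - 37)) - 45742 = 5*√((-13 - 1*29) - 37) - 45742 = 5*√((-13 - 29) - 37) - 45742 = 5*√(-42 - 37) - 45742 = 5*√(-79) - 45742 = 5*(I*√79) - 45742 = 5*I*√79 - 45742 = -45742 + 5*I*√79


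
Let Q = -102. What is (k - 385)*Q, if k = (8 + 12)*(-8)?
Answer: 55590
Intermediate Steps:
k = -160 (k = 20*(-8) = -160)
(k - 385)*Q = (-160 - 385)*(-102) = -545*(-102) = 55590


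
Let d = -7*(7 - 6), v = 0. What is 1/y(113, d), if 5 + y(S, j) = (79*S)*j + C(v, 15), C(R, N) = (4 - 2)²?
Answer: -1/62490 ≈ -1.6003e-5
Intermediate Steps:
d = -7 (d = -7*1 = -7)
C(R, N) = 4 (C(R, N) = 2² = 4)
y(S, j) = -1 + 79*S*j (y(S, j) = -5 + ((79*S)*j + 4) = -5 + (79*S*j + 4) = -5 + (4 + 79*S*j) = -1 + 79*S*j)
1/y(113, d) = 1/(-1 + 79*113*(-7)) = 1/(-1 - 62489) = 1/(-62490) = -1/62490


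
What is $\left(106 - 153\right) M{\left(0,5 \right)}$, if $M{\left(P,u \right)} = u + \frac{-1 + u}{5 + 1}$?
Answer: $- \frac{799}{3} \approx -266.33$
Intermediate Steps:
$M{\left(P,u \right)} = - \frac{1}{6} + \frac{7 u}{6}$ ($M{\left(P,u \right)} = u + \frac{-1 + u}{6} = u + \left(-1 + u\right) \frac{1}{6} = u + \left(- \frac{1}{6} + \frac{u}{6}\right) = - \frac{1}{6} + \frac{7 u}{6}$)
$\left(106 - 153\right) M{\left(0,5 \right)} = \left(106 - 153\right) \left(- \frac{1}{6} + \frac{7}{6} \cdot 5\right) = - 47 \left(- \frac{1}{6} + \frac{35}{6}\right) = \left(-47\right) \frac{17}{3} = - \frac{799}{3}$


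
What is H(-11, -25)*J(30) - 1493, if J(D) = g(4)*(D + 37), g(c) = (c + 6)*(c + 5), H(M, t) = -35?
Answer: -212543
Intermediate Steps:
g(c) = (5 + c)*(6 + c) (g(c) = (6 + c)*(5 + c) = (5 + c)*(6 + c))
J(D) = 3330 + 90*D (J(D) = (30 + 4**2 + 11*4)*(D + 37) = (30 + 16 + 44)*(37 + D) = 90*(37 + D) = 3330 + 90*D)
H(-11, -25)*J(30) - 1493 = -35*(3330 + 90*30) - 1493 = -35*(3330 + 2700) - 1493 = -35*6030 - 1493 = -211050 - 1493 = -212543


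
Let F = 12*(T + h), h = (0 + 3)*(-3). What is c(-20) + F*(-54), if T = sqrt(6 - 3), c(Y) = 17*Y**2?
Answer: 12632 - 648*sqrt(3) ≈ 11510.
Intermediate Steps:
h = -9 (h = 3*(-3) = -9)
T = sqrt(3) ≈ 1.7320
F = -108 + 12*sqrt(3) (F = 12*(sqrt(3) - 9) = 12*(-9 + sqrt(3)) = -108 + 12*sqrt(3) ≈ -87.215)
c(-20) + F*(-54) = 17*(-20)**2 + (-108 + 12*sqrt(3))*(-54) = 17*400 + (5832 - 648*sqrt(3)) = 6800 + (5832 - 648*sqrt(3)) = 12632 - 648*sqrt(3)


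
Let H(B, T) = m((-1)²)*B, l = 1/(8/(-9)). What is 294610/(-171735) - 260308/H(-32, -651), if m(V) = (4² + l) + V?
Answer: 2227716625/4362069 ≈ 510.70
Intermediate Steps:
l = -9/8 (l = 1/(8*(-⅑)) = 1/(-8/9) = -9/8 ≈ -1.1250)
m(V) = 119/8 + V (m(V) = (4² - 9/8) + V = (16 - 9/8) + V = 119/8 + V)
H(B, T) = 127*B/8 (H(B, T) = (119/8 + (-1)²)*B = (119/8 + 1)*B = 127*B/8)
294610/(-171735) - 260308/H(-32, -651) = 294610/(-171735) - 260308/((127/8)*(-32)) = 294610*(-1/171735) - 260308/(-508) = -58922/34347 - 260308*(-1/508) = -58922/34347 + 65077/127 = 2227716625/4362069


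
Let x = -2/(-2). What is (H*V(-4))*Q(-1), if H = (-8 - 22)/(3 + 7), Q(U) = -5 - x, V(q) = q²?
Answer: 288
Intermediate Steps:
x = 1 (x = -2*(-½) = 1)
Q(U) = -6 (Q(U) = -5 - 1*1 = -5 - 1 = -6)
H = -3 (H = -30/10 = -30*⅒ = -3)
(H*V(-4))*Q(-1) = -3*(-4)²*(-6) = -3*16*(-6) = -48*(-6) = 288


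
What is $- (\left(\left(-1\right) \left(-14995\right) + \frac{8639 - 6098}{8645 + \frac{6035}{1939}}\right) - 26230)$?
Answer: $\frac{188391305151}{16768690} \approx 11235.0$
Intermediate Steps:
$- (\left(\left(-1\right) \left(-14995\right) + \frac{8639 - 6098}{8645 + \frac{6035}{1939}}\right) - 26230) = - (\left(14995 + \frac{2541}{8645 + 6035 \cdot \frac{1}{1939}}\right) - 26230) = - (\left(14995 + \frac{2541}{8645 + \frac{6035}{1939}}\right) - 26230) = - (\left(14995 + \frac{2541}{\frac{16768690}{1939}}\right) - 26230) = - (\left(14995 + 2541 \cdot \frac{1939}{16768690}\right) - 26230) = - (\left(14995 + \frac{4926999}{16768690}\right) - 26230) = - (\frac{251451433549}{16768690} - 26230) = \left(-1\right) \left(- \frac{188391305151}{16768690}\right) = \frac{188391305151}{16768690}$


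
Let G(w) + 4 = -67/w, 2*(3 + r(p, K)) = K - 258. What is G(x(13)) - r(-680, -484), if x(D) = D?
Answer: 4743/13 ≈ 364.85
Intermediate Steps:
r(p, K) = -132 + K/2 (r(p, K) = -3 + (K - 258)/2 = -3 + (-258 + K)/2 = -3 + (-129 + K/2) = -132 + K/2)
G(w) = -4 - 67/w
G(x(13)) - r(-680, -484) = (-4 - 67/13) - (-132 + (½)*(-484)) = (-4 - 67*1/13) - (-132 - 242) = (-4 - 67/13) - 1*(-374) = -119/13 + 374 = 4743/13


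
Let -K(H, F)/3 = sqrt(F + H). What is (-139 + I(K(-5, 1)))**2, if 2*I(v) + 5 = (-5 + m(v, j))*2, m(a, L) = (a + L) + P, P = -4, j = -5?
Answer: 96577/4 + 1866*I ≈ 24144.0 + 1866.0*I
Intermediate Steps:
K(H, F) = -3*sqrt(F + H)
m(a, L) = -4 + L + a (m(a, L) = (a + L) - 4 = (L + a) - 4 = -4 + L + a)
I(v) = -33/2 + v (I(v) = -5/2 + ((-5 + (-4 - 5 + v))*2)/2 = -5/2 + ((-5 + (-9 + v))*2)/2 = -5/2 + ((-14 + v)*2)/2 = -5/2 + (-28 + 2*v)/2 = -5/2 + (-14 + v) = -33/2 + v)
(-139 + I(K(-5, 1)))**2 = (-139 + (-33/2 - 3*sqrt(1 - 5)))**2 = (-139 + (-33/2 - 6*I))**2 = (-311/2 - 6*I)**2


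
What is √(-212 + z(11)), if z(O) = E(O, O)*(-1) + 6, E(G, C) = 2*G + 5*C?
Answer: I*√283 ≈ 16.823*I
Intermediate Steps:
z(O) = 6 - 7*O (z(O) = (2*O + 5*O)*(-1) + 6 = (7*O)*(-1) + 6 = -7*O + 6 = 6 - 7*O)
√(-212 + z(11)) = √(-212 + (6 - 7*11)) = √(-212 + (6 - 77)) = √(-212 - 71) = √(-283) = I*√283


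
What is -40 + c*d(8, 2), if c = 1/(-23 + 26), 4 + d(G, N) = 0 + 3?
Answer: -121/3 ≈ -40.333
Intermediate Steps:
d(G, N) = -1 (d(G, N) = -4 + (0 + 3) = -4 + 3 = -1)
c = ⅓ (c = 1/3 = ⅓ ≈ 0.33333)
-40 + c*d(8, 2) = -40 + (⅓)*(-1) = -40 - ⅓ = -121/3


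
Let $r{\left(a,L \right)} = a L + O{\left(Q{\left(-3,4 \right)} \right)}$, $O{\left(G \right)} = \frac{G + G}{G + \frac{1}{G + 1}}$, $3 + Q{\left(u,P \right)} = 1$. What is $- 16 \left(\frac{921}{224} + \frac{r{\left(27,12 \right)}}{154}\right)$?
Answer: $- \frac{46009}{462} \approx -99.587$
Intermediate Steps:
$Q{\left(u,P \right)} = -2$ ($Q{\left(u,P \right)} = -3 + 1 = -2$)
$O{\left(G \right)} = \frac{2 G}{G + \frac{1}{1 + G}}$
$r{\left(a,L \right)} = \frac{4}{3} + L a$ ($r{\left(a,L \right)} = a L + 2 \left(-2\right) \frac{1}{1 - 2 + \left(-2\right)^{2}} \left(1 - 2\right) = L a + 2 \left(-2\right) \frac{1}{1 - 2 + 4} \left(-1\right) = L a + 2 \left(-2\right) \frac{1}{3} \left(-1\right) = L a + \frac{4}{3} = \frac{4}{3} + L a$)
$- 16 \left(\frac{921}{224} + \frac{r{\left(27,12 \right)}}{154}\right) = - 16 \left(\frac{921}{224} + \frac{\frac{4}{3} + 12 \cdot 27}{154}\right) = - 16 \left(921 \cdot \frac{1}{224} + \left(\frac{4}{3} + 324\right) \frac{1}{154}\right) = - 16 \left(\frac{921}{224} + \frac{976}{3} \cdot \frac{1}{154}\right) = - 16 \left(\frac{921}{224} + \frac{488}{231}\right) = \left(-16\right) \frac{46009}{7392} = - \frac{46009}{462}$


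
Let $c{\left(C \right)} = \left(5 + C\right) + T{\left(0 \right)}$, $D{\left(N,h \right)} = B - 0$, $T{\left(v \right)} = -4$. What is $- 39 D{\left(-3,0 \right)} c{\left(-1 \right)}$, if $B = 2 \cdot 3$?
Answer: $0$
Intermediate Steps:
$B = 6$
$D{\left(N,h \right)} = 6$ ($D{\left(N,h \right)} = 6 - 0 = 6 + 0 = 6$)
$c{\left(C \right)} = 1 + C$ ($c{\left(C \right)} = \left(5 + C\right) - 4 = 1 + C$)
$- 39 D{\left(-3,0 \right)} c{\left(-1 \right)} = \left(-39\right) 6 \left(1 - 1\right) = \left(-234\right) 0 = 0$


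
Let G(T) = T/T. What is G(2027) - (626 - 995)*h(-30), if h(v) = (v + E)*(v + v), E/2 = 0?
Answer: 664201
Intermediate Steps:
G(T) = 1
E = 0 (E = 2*0 = 0)
h(v) = 2*v² (h(v) = (v + 0)*(v + v) = v*(2*v) = 2*v²)
G(2027) - (626 - 995)*h(-30) = 1 - (626 - 995)*2*(-30)² = 1 - (-369)*2*900 = 1 - (-369)*1800 = 1 - 1*(-664200) = 1 + 664200 = 664201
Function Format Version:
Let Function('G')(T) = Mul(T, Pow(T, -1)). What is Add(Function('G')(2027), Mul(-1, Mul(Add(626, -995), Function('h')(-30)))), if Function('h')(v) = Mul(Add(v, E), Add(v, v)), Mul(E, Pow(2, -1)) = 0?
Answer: 664201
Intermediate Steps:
Function('G')(T) = 1
E = 0 (E = Mul(2, 0) = 0)
Function('h')(v) = Mul(2, Pow(v, 2)) (Function('h')(v) = Mul(Add(v, 0), Add(v, v)) = Mul(v, Mul(2, v)) = Mul(2, Pow(v, 2)))
Add(Function('G')(2027), Mul(-1, Mul(Add(626, -995), Function('h')(-30)))) = Add(1, Mul(-1, Mul(Add(626, -995), Mul(2, Pow(-30, 2))))) = Add(1, Mul(-1, Mul(-369, Mul(2, 900)))) = Add(1, Mul(-1, Mul(-369, 1800))) = Add(1, Mul(-1, -664200)) = Add(1, 664200) = 664201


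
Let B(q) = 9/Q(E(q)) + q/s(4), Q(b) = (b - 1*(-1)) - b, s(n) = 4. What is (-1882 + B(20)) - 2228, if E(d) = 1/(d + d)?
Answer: -4096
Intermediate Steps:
E(d) = 1/(2*d)
Q(b) = 1 (Q(b) = (b + 1) - b = (1 + b) - b = 1)
B(q) = 9 + q/4 (B(q) = 9/1 + q/4 = 9*1 + q*(¼) = 9 + q/4)
(-1882 + B(20)) - 2228 = (-1882 + (9 + (¼)*20)) - 2228 = (-1882 + (9 + 5)) - 2228 = (-1882 + 14) - 2228 = -1868 - 2228 = -4096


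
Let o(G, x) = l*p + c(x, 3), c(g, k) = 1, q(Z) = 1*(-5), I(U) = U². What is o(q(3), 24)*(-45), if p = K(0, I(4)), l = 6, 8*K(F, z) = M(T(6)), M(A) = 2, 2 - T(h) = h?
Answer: -225/2 ≈ -112.50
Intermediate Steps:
q(Z) = -5
T(h) = 2 - h
K(F, z) = ¼ (K(F, z) = (⅛)*2 = ¼)
p = ¼ ≈ 0.25000
o(G, x) = 5/2 (o(G, x) = 6*(¼) + 1 = 3/2 + 1 = 5/2)
o(q(3), 24)*(-45) = (5/2)*(-45) = -225/2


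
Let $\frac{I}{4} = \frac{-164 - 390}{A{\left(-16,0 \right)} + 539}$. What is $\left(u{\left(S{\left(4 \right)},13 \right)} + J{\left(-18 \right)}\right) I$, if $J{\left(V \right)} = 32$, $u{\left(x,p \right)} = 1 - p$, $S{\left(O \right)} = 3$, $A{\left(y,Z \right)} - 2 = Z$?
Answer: $- \frac{44320}{541} \approx -81.922$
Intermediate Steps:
$A{\left(y,Z \right)} = 2 + Z$
$I = - \frac{2216}{541}$ ($I = 4 \frac{-164 - 390}{\left(2 + 0\right) + 539} = 4 \left(- \frac{554}{2 + 539}\right) = 4 \left(- \frac{554}{541}\right) = - \frac{2216}{541} \approx -4.0961$)
$\left(u{\left(S{\left(4 \right)},13 \right)} + J{\left(-18 \right)}\right) I = \left(\left(1 - 13\right) + 32\right) \left(- \frac{2216}{541}\right) = \left(-12 + 32\right) \left(- \frac{2216}{541}\right) = 20 \left(- \frac{2216}{541}\right) = - \frac{44320}{541}$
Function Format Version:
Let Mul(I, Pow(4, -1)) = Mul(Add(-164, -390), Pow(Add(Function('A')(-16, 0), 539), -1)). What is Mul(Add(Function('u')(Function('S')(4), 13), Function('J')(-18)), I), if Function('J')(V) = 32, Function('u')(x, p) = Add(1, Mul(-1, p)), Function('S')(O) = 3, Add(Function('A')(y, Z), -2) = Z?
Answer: Rational(-44320, 541) ≈ -81.922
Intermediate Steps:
Function('A')(y, Z) = Add(2, Z)
I = Rational(-2216, 541) (I = Mul(4, Mul(Add(-164, -390), Pow(Add(Add(2, 0), 539), -1))) = Mul(4, Mul(-554, Pow(Add(2, 539), -1))) = Mul(4, Mul(-554, Pow(541, -1))) = Mul(4, Mul(-554, Rational(1, 541))) = Mul(4, Rational(-554, 541)) = Rational(-2216, 541) ≈ -4.0961)
Mul(Add(Function('u')(Function('S')(4), 13), Function('J')(-18)), I) = Mul(Add(Add(1, Mul(-1, 13)), 32), Rational(-2216, 541)) = Mul(Add(Add(1, -13), 32), Rational(-2216, 541)) = Mul(Add(-12, 32), Rational(-2216, 541)) = Mul(20, Rational(-2216, 541)) = Rational(-44320, 541)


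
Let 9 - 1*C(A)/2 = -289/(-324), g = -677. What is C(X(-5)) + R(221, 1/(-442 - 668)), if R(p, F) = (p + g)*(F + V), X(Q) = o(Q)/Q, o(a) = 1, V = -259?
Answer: 3540075187/29970 ≈ 1.1812e+5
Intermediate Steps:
X(Q) = 1/Q
R(p, F) = (-677 + p)*(-259 + F) (R(p, F) = (p - 677)*(F - 259) = (-677 + p)*(-259 + F))
C(A) = 2627/162 (C(A) = 18 - (-578)/(-324) = 18 - (-578)*(-1)/324 = 18 - 2*289/324 = 18 - 289/162 = 2627/162)
C(X(-5)) + R(221, 1/(-442 - 668)) = 2627/162 + (175343 - 677/(-442 - 668) - 259*221 + 221/(-442 - 668)) = 2627/162 + (175343 - 677/(-1110) - 57239 + 221/(-1110)) = 2627/162 + (175343 - 677*(-1/1110) - 57239 - 1/1110*221) = 2627/162 + (175343 + 677/1110 - 57239 - 221/1110) = 2627/162 + 21849316/185 = 3540075187/29970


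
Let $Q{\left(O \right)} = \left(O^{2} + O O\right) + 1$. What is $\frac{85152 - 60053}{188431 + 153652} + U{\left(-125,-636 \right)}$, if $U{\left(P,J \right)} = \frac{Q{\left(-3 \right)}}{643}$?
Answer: $\frac{22638234}{219959369} \approx 0.10292$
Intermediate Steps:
$Q{\left(O \right)} = 1 + 2 O^{2}$ ($Q{\left(O \right)} = \left(O^{2} + O^{2}\right) + 1 = 2 O^{2} + 1 = 1 + 2 O^{2}$)
$U{\left(P,J \right)} = \frac{19}{643}$ ($U{\left(P,J \right)} = \frac{1 + 2 \left(-3\right)^{2}}{643} = \left(1 + 2 \cdot 9\right) \frac{1}{643} = \left(1 + 18\right) \frac{1}{643} = 19 \cdot \frac{1}{643} = \frac{19}{643}$)
$\frac{85152 - 60053}{188431 + 153652} + U{\left(-125,-636 \right)} = \frac{85152 - 60053}{188431 + 153652} + \frac{19}{643} = \frac{25099}{342083} + \frac{19}{643} = \frac{22638234}{219959369}$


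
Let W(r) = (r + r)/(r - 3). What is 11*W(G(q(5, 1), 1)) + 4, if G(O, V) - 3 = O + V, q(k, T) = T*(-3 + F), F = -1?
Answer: 4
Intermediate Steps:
q(k, T) = -4*T (q(k, T) = T*(-3 - 1) = T*(-4) = -4*T)
G(O, V) = 3 + O + V (G(O, V) = 3 + (O + V) = 3 + O + V)
W(r) = 2*r/(-3 + r) (W(r) = (2*r)/(-3 + r) = 2*r/(-3 + r))
11*W(G(q(5, 1), 1)) + 4 = 11*(2*(3 - 4*1 + 1)/(-3 + (3 - 4*1 + 1))) + 4 = 11*(2*(3 - 4 + 1)/(-3 + (3 - 4 + 1))) + 4 = 11*(2*0/(-3 + 0)) + 4 = 11*(2*0/(-3)) + 4 = 11*(2*0*(-⅓)) + 4 = 11*0 + 4 = 0 + 4 = 4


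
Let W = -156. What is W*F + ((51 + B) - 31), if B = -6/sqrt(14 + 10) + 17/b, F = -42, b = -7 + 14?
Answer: 46021/7 - sqrt(6)/2 ≈ 6573.2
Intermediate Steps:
b = 7
B = 17/7 - sqrt(6)/2 (B = -6/sqrt(14 + 10) + 17/7 = -6*sqrt(6)/12 + 17*(1/7) = -6*sqrt(6)/12 + 17/7 = -sqrt(6)/2 + 17/7 = 17/7 - sqrt(6)/2 ≈ 1.2038)
W*F + ((51 + B) - 31) = -156*(-42) + ((51 + (17/7 - sqrt(6)/2)) - 31) = 6552 + ((374/7 - sqrt(6)/2) - 31) = 6552 + (157/7 - sqrt(6)/2) = 46021/7 - sqrt(6)/2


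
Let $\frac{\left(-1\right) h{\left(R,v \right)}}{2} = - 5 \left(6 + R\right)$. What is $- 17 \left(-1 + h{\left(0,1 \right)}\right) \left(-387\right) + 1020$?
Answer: $389181$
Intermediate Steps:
$h{\left(R,v \right)} = 60 + 10 R$ ($h{\left(R,v \right)} = - 2 \left(- 5 \left(6 + R\right)\right) = - 2 \left(-30 - 5 R\right) = 60 + 10 R$)
$- 17 \left(-1 + h{\left(0,1 \right)}\right) \left(-387\right) + 1020 = - 17 \left(-1 + \left(60 + 10 \cdot 0\right)\right) \left(-387\right) + 1020 = - 17 \left(-1 + \left(60 + 0\right)\right) \left(-387\right) + 1020 = - 17 \left(-1 + 60\right) \left(-387\right) + 1020 = \left(-17\right) 59 \left(-387\right) + 1020 = \left(-1003\right) \left(-387\right) + 1020 = 388161 + 1020 = 389181$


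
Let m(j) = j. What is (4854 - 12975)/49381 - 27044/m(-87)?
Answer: 1334753237/4296147 ≈ 310.69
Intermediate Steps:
(4854 - 12975)/49381 - 27044/m(-87) = (4854 - 12975)/49381 - 27044/(-87) = -8121*1/49381 - 27044*(-1/87) = -8121/49381 + 27044/87 = 1334753237/4296147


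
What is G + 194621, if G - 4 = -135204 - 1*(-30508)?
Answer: 89929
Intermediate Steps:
G = -104692 (G = 4 + (-135204 - 1*(-30508)) = 4 + (-135204 + 30508) = 4 - 104696 = -104692)
G + 194621 = -104692 + 194621 = 89929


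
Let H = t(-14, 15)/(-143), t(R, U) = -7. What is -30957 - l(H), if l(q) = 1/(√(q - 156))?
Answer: -30957 + I*√3189043/22301 ≈ -30957.0 + 0.080077*I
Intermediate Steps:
H = 7/143 (H = -7/(-143) = -7*(-1/143) = 7/143 ≈ 0.048951)
l(q) = (-156 + q)^(-½) (l(q) = 1/(√(-156 + q)) = (-156 + q)^(-½))
-30957 - l(H) = -30957 - 1/√(-156 + 7/143) = -30957 - 1/√(-22301/143) = -30957 - (-1)*I*√3189043/22301 = -30957 + I*√3189043/22301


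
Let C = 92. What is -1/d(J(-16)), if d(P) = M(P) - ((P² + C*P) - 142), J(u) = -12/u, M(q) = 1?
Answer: -16/1175 ≈ -0.013617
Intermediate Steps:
d(P) = 143 - P² - 92*P (d(P) = 1 - ((P² + 92*P) - 142) = 1 - (-142 + P² + 92*P) = 1 + (142 - P² - 92*P) = 143 - P² - 92*P)
-1/d(J(-16)) = -1/(143 - (-12/(-16))² - (-1104)/(-16)) = -1/(143 - (-12*(-1/16))² - (-1104)*(-1)/16) = -1/(143 - (¾)² - 92*¾) = -1/(143 - 1*9/16 - 69) = -1/(143 - 9/16 - 69) = -1/1175/16 = -1*16/1175 = -16/1175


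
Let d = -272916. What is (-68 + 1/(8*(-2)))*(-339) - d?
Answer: 4735827/16 ≈ 2.9599e+5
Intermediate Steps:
(-68 + 1/(8*(-2)))*(-339) - d = (-68 + 1/(8*(-2)))*(-339) - 1*(-272916) = (-68 + 1/(-16))*(-339) + 272916 = (-68 - 1/16)*(-339) + 272916 = -1089/16*(-339) + 272916 = 369171/16 + 272916 = 4735827/16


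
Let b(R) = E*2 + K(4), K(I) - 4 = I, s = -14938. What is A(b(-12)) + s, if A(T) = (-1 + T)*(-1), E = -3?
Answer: -14939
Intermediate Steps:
K(I) = 4 + I
b(R) = 2 (b(R) = -3*2 + (4 + 4) = -6 + 8 = 2)
A(T) = 1 - T
A(b(-12)) + s = (1 - 1*2) - 14938 = (1 - 2) - 14938 = -1 - 14938 = -14939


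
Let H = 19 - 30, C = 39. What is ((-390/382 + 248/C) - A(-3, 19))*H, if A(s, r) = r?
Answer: 1119448/7449 ≈ 150.28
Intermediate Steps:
H = -11
((-390/382 + 248/C) - A(-3, 19))*H = ((-390/382 + 248/39) - 1*19)*(-11) = ((-390*1/382 + 248*(1/39)) - 19)*(-11) = ((-195/191 + 248/39) - 19)*(-11) = (39763/7449 - 19)*(-11) = -101768/7449*(-11) = 1119448/7449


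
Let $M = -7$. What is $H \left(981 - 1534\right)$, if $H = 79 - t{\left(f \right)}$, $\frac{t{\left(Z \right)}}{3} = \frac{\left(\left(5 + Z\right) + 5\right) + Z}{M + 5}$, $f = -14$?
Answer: $-28756$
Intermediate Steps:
$t{\left(Z \right)} = -15 - 3 Z$ ($t{\left(Z \right)} = 3 \frac{\left(\left(5 + Z\right) + 5\right) + Z}{-7 + 5} = 3 \frac{\left(10 + Z\right) + Z}{-2} = 3 \left(10 + 2 Z\right) \left(- \frac{1}{2}\right) = 3 \left(-5 - Z\right) = -15 - 3 Z$)
$H = 52$ ($H = 79 - \left(-15 - -42\right) = 79 - \left(-15 + 42\right) = 79 - 27 = 52$)
$H \left(981 - 1534\right) = 52 \left(981 - 1534\right) = 52 \left(-553\right) = -28756$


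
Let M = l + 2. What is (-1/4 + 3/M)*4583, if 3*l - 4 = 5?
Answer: 32081/20 ≈ 1604.1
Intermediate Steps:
l = 3 (l = 4/3 + (1/3)*5 = 4/3 + 5/3 = 3)
M = 5 (M = 3 + 2 = 5)
(-1/4 + 3/M)*4583 = (-1/4 + 3/5)*4583 = (7/20)*4583 = 32081/20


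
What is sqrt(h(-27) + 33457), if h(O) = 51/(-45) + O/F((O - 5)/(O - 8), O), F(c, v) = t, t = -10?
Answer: sqrt(30112710)/30 ≈ 182.92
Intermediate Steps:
F(c, v) = -10
h(O) = -17/15 - O/10 (h(O) = 51/(-45) + O/(-10) = 51*(-1/45) + O*(-1/10) = -17/15 - O/10)
sqrt(h(-27) + 33457) = sqrt((-17/15 - 1/10*(-27)) + 33457) = sqrt((-17/15 + 27/10) + 33457) = sqrt(47/30 + 33457) = sqrt(1003757/30) = sqrt(30112710)/30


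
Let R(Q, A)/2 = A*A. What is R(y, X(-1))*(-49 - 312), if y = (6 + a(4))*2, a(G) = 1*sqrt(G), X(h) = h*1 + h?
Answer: -2888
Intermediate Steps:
X(h) = 2*h (X(h) = h + h = 2*h)
a(G) = sqrt(G)
y = 16 (y = (6 + sqrt(4))*2 = (6 + 2)*2 = 8*2 = 16)
R(Q, A) = 2*A**2 (R(Q, A) = 2*(A*A) = 2*A**2)
R(y, X(-1))*(-49 - 312) = (2*(2*(-1))**2)*(-49 - 312) = (2*(-2)**2)*(-361) = (2*4)*(-361) = 8*(-361) = -2888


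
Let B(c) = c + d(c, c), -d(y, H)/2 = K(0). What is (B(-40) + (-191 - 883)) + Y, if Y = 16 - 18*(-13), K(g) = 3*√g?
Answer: -864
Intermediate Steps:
Y = 250 (Y = 16 + 234 = 250)
d(y, H) = 0 (d(y, H) = -6*√0 = -6*0 = -2*0 = 0)
B(c) = c (B(c) = c + 0 = c)
(B(-40) + (-191 - 883)) + Y = (-40 + (-191 - 883)) + 250 = (-40 - 1074) + 250 = -1114 + 250 = -864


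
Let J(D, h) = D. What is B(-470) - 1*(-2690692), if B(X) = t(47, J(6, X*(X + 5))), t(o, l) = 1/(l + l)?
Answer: 32288305/12 ≈ 2.6907e+6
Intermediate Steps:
t(o, l) = 1/(2*l)
B(X) = 1/12 (B(X) = (½)/6 = (½)*(⅙) = 1/12)
B(-470) - 1*(-2690692) = 1/12 - 1*(-2690692) = 1/12 + 2690692 = 32288305/12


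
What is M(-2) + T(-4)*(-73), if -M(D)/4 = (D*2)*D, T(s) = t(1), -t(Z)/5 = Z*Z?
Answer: 333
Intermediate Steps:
t(Z) = -5*Z**2 (t(Z) = -5*Z*Z = -5*Z**2)
T(s) = -5 (T(s) = -5*1**2 = -5*1 = -5)
M(D) = -8*D**2 (M(D) = -4*D*2*D = -4*2*D*D = -8*D**2)
M(-2) + T(-4)*(-73) = -8*(-2)**2 - 5*(-73) = -8*4 + 365 = -32 + 365 = 333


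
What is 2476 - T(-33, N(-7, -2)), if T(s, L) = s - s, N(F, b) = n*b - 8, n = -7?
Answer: 2476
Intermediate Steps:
N(F, b) = -8 - 7*b (N(F, b) = -7*b - 8 = -8 - 7*b)
T(s, L) = 0
2476 - T(-33, N(-7, -2)) = 2476 - 1*0 = 2476 + 0 = 2476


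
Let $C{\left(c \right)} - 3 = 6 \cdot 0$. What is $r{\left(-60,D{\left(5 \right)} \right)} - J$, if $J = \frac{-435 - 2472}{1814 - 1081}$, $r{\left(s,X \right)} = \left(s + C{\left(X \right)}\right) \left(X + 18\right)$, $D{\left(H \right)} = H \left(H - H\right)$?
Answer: $- \frac{749151}{733} \approx -1022.0$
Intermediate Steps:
$C{\left(c \right)} = 3$ ($C{\left(c \right)} = 3 + 6 \cdot 0 = 3 + 0 = 3$)
$D{\left(H \right)} = 0$ ($D{\left(H \right)} = H 0 = 0$)
$r{\left(s,X \right)} = \left(3 + s\right) \left(18 + X\right)$ ($r{\left(s,X \right)} = \left(s + 3\right) \left(X + 18\right) = \left(3 + s\right) \left(18 + X\right)$)
$J = - \frac{2907}{733} \approx -3.9659$
$r{\left(-60,D{\left(5 \right)} \right)} - J = \left(54 + 3 \cdot 0 + 18 \left(-60\right) + 0 \left(-60\right)\right) - - \frac{2907}{733} = \left(54 + 0 - 1080 + 0\right) + \frac{2907}{733} = -1026 + \frac{2907}{733} = - \frac{749151}{733}$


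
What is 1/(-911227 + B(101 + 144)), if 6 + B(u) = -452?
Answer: -1/911685 ≈ -1.0969e-6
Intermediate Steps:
B(u) = -458 (B(u) = -6 - 452 = -458)
1/(-911227 + B(101 + 144)) = 1/(-911227 - 458) = 1/(-911685) = -1/911685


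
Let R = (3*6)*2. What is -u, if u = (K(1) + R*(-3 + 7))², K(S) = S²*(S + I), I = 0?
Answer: -21025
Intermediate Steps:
R = 36 (R = 18*2 = 36)
K(S) = S³ (K(S) = S²*(S + 0) = S²*S = S³)
u = 21025 (u = (1³ + 36*(-3 + 7))² = (1 + 36*4)² = (1 + 144)² = 145² = 21025)
-u = -1*21025 = -21025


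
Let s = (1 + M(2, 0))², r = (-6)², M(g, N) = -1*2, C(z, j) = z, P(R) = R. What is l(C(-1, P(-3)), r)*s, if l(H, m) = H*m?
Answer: -36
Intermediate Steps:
M(g, N) = -2
r = 36
s = 1 (s = (1 - 2)² = (-1)² = 1)
l(C(-1, P(-3)), r)*s = -1*36*1 = -36*1 = -36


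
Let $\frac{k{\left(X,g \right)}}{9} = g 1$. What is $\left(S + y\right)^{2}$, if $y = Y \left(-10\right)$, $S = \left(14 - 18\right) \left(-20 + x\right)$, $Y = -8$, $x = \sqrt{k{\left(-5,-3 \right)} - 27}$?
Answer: $24736 - 3840 i \sqrt{6} \approx 24736.0 - 9406.0 i$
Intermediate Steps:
$k{\left(X,g \right)} = 9 g$ ($k{\left(X,g \right)} = 9 g 1 = 9 g$)
$x = 3 i \sqrt{6}$ ($x = \sqrt{9 \left(-3\right) - 27} = \sqrt{-27 - 27} = \sqrt{-54} = 3 i \sqrt{6} \approx 7.3485 i$)
$S = 80 - 12 i \sqrt{6}$ ($S = \left(14 - 18\right) \left(-20 + 3 i \sqrt{6}\right) = - 4 \left(-20 + 3 i \sqrt{6}\right) = 80 - 12 i \sqrt{6} \approx 80.0 - 29.394 i$)
$y = 80$ ($y = \left(-8\right) \left(-10\right) = 80$)
$\left(S + y\right)^{2} = \left(\left(80 - 12 i \sqrt{6}\right) + 80\right)^{2} = \left(160 - 12 i \sqrt{6}\right)^{2}$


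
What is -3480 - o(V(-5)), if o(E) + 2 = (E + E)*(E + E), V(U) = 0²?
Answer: -3478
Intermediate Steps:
V(U) = 0
o(E) = -2 + 4*E² (o(E) = -2 + (E + E)*(E + E) = -2 + (2*E)*(2*E) = -2 + 4*E²)
-3480 - o(V(-5)) = -3480 - (-2 + 4*0²) = -3480 - (-2 + 4*0) = -3480 - (-2 + 0) = -3480 - 1*(-2) = -3480 + 2 = -3478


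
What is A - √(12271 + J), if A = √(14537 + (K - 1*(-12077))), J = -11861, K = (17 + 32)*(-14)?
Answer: -√410 + 2*√6482 ≈ 140.77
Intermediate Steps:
K = -686 (K = 49*(-14) = -686)
A = 2*√6482 (A = √(14537 + (-686 - 1*(-12077))) = √(14537 + (-686 + 12077)) = √(14537 + 11391) = √25928 = 2*√6482 ≈ 161.02)
A - √(12271 + J) = 2*√6482 - √(12271 - 11861) = 2*√6482 - √410 = -√410 + 2*√6482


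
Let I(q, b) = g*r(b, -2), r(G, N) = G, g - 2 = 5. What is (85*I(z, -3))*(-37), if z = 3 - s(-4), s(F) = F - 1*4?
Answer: 66045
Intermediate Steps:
g = 7 (g = 2 + 5 = 7)
s(F) = -4 + F (s(F) = F - 4 = -4 + F)
z = 11 (z = 3 - (-4 - 4) = 3 - 1*(-8) = 3 + 8 = 11)
I(q, b) = 7*b
(85*I(z, -3))*(-37) = (85*(7*(-3)))*(-37) = (85*(-21))*(-37) = -1785*(-37) = 66045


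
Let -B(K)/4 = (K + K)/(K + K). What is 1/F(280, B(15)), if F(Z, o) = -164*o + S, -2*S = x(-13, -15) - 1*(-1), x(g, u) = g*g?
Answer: 1/571 ≈ 0.0017513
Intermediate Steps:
x(g, u) = g**2
S = -85 (S = -((-13)**2 - 1*(-1))/2 = -(169 + 1)/2 = -1/2*170 = -85)
B(K) = -4 (B(K) = -4*(K + K)/(K + K) = -4*2*K/(2*K) = -4*2*K*1/(2*K) = -4*1 = -4)
F(Z, o) = -85 - 164*o (F(Z, o) = -164*o - 85 = -85 - 164*o)
1/F(280, B(15)) = 1/(-85 - 164*(-4)) = 1/(-85 + 656) = 1/571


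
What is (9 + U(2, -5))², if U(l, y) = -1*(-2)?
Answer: 121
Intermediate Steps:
U(l, y) = 2
(9 + U(2, -5))² = (9 + 2)² = 11² = 121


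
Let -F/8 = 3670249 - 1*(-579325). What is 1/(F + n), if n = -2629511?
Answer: -1/36626103 ≈ -2.7303e-8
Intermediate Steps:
F = -33996592 (F = -8*(3670249 - 1*(-579325)) = -8*(3670249 + 579325) = -8*4249574 = -33996592)
1/(F + n) = 1/(-33996592 - 2629511) = 1/(-36626103) = -1/36626103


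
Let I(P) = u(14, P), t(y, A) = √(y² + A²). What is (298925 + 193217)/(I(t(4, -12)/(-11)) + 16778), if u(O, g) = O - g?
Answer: 62496866509/2132407674 - 2706781*√10/4264815348 ≈ 29.306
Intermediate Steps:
t(y, A) = √(A² + y²)
I(P) = 14 - P
(298925 + 193217)/(I(t(4, -12)/(-11)) + 16778) = (298925 + 193217)/((14 - √((-12)² + 4²)/(-11)) + 16778) = 492142/((14 - √(144 + 16)*(-1)/11) + 16778) = 492142/((14 - √160*(-1)/11) + 16778) = 492142/((14 - 4*√10*(-1)/11) + 16778) = 492142/((14 - (-4)*√10/11) + 16778) = 492142/((14 + 4*√10/11) + 16778) = 492142/(16792 + 4*√10/11)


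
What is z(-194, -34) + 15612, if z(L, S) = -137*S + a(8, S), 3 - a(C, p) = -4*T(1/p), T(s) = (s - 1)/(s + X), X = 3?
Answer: 2047433/101 ≈ 20272.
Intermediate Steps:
T(s) = (-1 + s)/(3 + s) (T(s) = (s - 1)/(s + 3) = (-1 + s)/(3 + s))
a(C, p) = 3 + 4*(-1 + 1/p)/(3 + 1/p) (a(C, p) = 3 - (-4)*(-1 + 1/p)/(3 + 1/p) = 3 + 4*(-1 + 1/p)/(3 + 1/p))
z(L, S) = -137*S + (7 + 5*S)/(1 + 3*S)
z(-194, -34) + 15612 = (7 - 411*(-34)² - 132*(-34))/(1 + 3*(-34)) + 15612 = (7 - 411*1156 + 4488)/(1 - 102) + 15612 = (7 - 475116 + 4488)/(-101) + 15612 = -1/101*(-470621) + 15612 = 470621/101 + 15612 = 2047433/101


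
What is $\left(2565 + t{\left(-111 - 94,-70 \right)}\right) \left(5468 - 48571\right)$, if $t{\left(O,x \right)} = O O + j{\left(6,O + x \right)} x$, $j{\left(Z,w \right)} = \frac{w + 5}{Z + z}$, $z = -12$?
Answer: $-1786188320$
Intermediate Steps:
$j{\left(Z,w \right)} = \frac{5 + w}{-12 + Z}$ ($j{\left(Z,w \right)} = \frac{w + 5}{Z - 12} = \frac{5 + w}{-12 + Z}$)
$t{\left(O,x \right)} = O^{2} + x \left(- \frac{5}{6} - \frac{O}{6} - \frac{x}{6}\right)$ ($t{\left(O,x \right)} = O O + \frac{5 + \left(O + x\right)}{-12 + 6} x = O^{2} + \frac{5 + O + x}{-6} x = O^{2} + - \frac{5 + O + x}{6} x = O^{2} + \left(- \frac{5}{6} - \frac{O}{6} - \frac{x}{6}\right) x = O^{2} + x \left(- \frac{5}{6} - \frac{O}{6} - \frac{x}{6}\right)$)
$\left(2565 + t{\left(-111 - 94,-70 \right)}\right) \left(5468 - 48571\right) = \left(2565 - \left(- \left(-111 - 94\right)^{2} - \frac{35 \left(5 - 205 - 70\right)}{3}\right)\right) \left(5468 - 48571\right) = \left(2565 - \left(- \left(-111 - 94\right)^{2} - \frac{35 \left(5 - 205 - 70\right)}{3}\right)\right) \left(-43103\right) = \left(2565 + \left(\left(-205\right)^{2} - - \frac{35 \left(5 - 205 - 70\right)}{3}\right)\right) \left(-43103\right) = \left(2565 + \left(42025 - \left(- \frac{35}{3}\right) \left(-270\right)\right)\right) \left(-43103\right) = \left(2565 + \left(42025 - 3150\right)\right) \left(-43103\right) = \left(2565 + 38875\right) \left(-43103\right) = 41440 \left(-43103\right) = -1786188320$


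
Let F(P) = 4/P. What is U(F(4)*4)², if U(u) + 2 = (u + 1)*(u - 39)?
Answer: 31329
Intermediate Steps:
U(u) = -2 + (1 + u)*(-39 + u) (U(u) = -2 + (u + 1)*(u - 39) = -2 + (1 + u)*(-39 + u))
U(F(4)*4)² = (-41 + ((4/4)*4)² - 38*4/4*4)² = (-41 + ((4*(¼))*4)² - 38*4*(¼)*4)² = (-41 + (1*4)² - 38*4)² = (-41 + 4² - 38*4)² = (-41 + 16 - 152)² = (-177)² = 31329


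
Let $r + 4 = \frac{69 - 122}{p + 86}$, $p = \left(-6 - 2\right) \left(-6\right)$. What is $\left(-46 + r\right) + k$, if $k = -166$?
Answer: $- \frac{28997}{134} \approx -216.4$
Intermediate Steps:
$p = 48$ ($p = \left(-8\right) \left(-6\right) = 48$)
$r = - \frac{589}{134}$ ($r = -4 + \frac{69 - 122}{48 + 86} = -4 - \frac{53}{134} = - \frac{589}{134} \approx -4.3955$)
$\left(-46 + r\right) + k = \left(-46 - \frac{589}{134}\right) - 166 = - \frac{6753}{134} - 166 = - \frac{28997}{134}$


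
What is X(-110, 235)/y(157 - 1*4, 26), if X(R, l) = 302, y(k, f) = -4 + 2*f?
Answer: 151/24 ≈ 6.2917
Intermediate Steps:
X(-110, 235)/y(157 - 1*4, 26) = 302/(-4 + 2*26) = 302/(-4 + 52) = 302/48 = 302*(1/48) = 151/24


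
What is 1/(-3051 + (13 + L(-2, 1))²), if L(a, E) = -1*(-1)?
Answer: -1/2855 ≈ -0.00035026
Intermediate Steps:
L(a, E) = 1
1/(-3051 + (13 + L(-2, 1))²) = 1/(-3051 + (13 + 1)²) = 1/(-3051 + 14²) = 1/(-3051 + 196) = 1/(-2855) = -1/2855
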